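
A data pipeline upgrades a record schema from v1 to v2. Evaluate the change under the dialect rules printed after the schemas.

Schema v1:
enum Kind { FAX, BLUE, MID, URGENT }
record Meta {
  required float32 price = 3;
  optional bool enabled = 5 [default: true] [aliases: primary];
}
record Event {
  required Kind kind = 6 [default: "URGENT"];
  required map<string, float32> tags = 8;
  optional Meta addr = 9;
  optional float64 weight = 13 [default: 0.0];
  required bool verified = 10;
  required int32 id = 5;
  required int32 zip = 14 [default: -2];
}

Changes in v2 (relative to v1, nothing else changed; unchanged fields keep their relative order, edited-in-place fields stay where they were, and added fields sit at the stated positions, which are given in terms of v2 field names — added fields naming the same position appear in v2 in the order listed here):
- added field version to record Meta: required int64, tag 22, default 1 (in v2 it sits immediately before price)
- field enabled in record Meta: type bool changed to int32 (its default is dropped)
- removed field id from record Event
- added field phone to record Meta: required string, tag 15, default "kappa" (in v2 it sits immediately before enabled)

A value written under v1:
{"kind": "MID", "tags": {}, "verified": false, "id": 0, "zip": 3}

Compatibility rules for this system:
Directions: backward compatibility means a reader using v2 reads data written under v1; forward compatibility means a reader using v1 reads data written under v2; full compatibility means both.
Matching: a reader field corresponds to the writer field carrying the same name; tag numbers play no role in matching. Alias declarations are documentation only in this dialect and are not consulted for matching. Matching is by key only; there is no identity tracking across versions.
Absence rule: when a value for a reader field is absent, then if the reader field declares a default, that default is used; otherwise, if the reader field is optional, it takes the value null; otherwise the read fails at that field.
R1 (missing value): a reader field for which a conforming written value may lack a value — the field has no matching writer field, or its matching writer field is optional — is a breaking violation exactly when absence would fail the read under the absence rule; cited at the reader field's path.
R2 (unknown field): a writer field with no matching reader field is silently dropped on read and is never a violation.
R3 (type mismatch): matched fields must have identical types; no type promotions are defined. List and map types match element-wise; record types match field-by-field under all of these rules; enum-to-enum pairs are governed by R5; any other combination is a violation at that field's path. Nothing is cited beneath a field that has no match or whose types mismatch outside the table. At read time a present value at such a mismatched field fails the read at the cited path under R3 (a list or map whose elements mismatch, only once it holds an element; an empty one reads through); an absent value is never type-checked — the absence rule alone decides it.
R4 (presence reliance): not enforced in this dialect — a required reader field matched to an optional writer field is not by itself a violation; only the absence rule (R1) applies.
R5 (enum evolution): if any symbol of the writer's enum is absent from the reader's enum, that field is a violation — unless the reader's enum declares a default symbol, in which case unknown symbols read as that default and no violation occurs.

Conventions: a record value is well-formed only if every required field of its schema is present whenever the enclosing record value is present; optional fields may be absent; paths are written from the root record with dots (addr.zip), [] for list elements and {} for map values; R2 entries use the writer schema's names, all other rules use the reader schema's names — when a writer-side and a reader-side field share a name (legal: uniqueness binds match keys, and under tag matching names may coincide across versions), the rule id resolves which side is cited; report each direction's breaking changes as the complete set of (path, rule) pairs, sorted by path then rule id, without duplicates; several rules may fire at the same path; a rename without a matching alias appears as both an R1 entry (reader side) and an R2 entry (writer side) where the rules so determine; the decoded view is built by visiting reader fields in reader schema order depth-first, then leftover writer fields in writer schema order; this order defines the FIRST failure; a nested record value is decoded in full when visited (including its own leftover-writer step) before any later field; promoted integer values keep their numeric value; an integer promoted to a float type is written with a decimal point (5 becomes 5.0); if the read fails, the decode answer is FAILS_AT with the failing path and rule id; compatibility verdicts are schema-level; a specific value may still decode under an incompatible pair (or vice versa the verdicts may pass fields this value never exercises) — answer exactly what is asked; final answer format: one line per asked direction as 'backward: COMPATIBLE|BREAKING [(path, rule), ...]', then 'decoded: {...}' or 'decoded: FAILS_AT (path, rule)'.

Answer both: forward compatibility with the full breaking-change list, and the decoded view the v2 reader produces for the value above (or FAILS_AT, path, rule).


the writer's type comes first in each Event pair
forward on Event — v1 reading data written by v2:
  Kind -> Kind, writer required: kind aligns to kind
  map<string, float32> -> map<string, float32>, writer required: tags aligns to tags
  Meta -> Meta, writer optional: addr aligns to addr
  float64 -> float64, writer optional: weight aligns to weight
  bool -> bool, writer required: verified aligns to verified
  id has no writer counterpart
  int32 -> int32, writer required: zip aligns to zip
  float32 -> float32, writer required: addr.price aligns to addr.price
  int32 -> bool, writer optional: addr.enabled aligns to addr.enabled
  writer addr.version: unknown to reader
  writer addr.phone: unknown to reader
  breaking: (addr.enabled, R3)
  breaking: (id, R1)
  forward on Event therefore BREAKING (2)
migrating the Event value to v2:
  kind := "MID"
  tags := {}
  addr := null (absent, optional -> null)
  weight := 0.0 (absent -> default)
  verified := false
  zip := 3
  writer id: unknown -> dropped
  => decoded: {"kind": "MID", "tags": {}, "addr": null, "weight": 0.0, "verified": false, "zip": 3}
the rest of the Event diff is inert for this question:
  added field phone to record Meta: required string, tag 15, default "kappa" (in v2 it sits immediately before enabled) -> fires no rule on Event, leaving the asked answer as it is
  added field version to record Meta: required int64, tag 22, default 1 (in v2 it sits immediately before price) -> fires no rule on Event, leaving the asked answer as it is

forward: BREAKING [(addr.enabled, R3), (id, R1)]; decoded: {"kind": "MID", "tags": {}, "addr": null, "weight": 0.0, "verified": false, "zip": 3}


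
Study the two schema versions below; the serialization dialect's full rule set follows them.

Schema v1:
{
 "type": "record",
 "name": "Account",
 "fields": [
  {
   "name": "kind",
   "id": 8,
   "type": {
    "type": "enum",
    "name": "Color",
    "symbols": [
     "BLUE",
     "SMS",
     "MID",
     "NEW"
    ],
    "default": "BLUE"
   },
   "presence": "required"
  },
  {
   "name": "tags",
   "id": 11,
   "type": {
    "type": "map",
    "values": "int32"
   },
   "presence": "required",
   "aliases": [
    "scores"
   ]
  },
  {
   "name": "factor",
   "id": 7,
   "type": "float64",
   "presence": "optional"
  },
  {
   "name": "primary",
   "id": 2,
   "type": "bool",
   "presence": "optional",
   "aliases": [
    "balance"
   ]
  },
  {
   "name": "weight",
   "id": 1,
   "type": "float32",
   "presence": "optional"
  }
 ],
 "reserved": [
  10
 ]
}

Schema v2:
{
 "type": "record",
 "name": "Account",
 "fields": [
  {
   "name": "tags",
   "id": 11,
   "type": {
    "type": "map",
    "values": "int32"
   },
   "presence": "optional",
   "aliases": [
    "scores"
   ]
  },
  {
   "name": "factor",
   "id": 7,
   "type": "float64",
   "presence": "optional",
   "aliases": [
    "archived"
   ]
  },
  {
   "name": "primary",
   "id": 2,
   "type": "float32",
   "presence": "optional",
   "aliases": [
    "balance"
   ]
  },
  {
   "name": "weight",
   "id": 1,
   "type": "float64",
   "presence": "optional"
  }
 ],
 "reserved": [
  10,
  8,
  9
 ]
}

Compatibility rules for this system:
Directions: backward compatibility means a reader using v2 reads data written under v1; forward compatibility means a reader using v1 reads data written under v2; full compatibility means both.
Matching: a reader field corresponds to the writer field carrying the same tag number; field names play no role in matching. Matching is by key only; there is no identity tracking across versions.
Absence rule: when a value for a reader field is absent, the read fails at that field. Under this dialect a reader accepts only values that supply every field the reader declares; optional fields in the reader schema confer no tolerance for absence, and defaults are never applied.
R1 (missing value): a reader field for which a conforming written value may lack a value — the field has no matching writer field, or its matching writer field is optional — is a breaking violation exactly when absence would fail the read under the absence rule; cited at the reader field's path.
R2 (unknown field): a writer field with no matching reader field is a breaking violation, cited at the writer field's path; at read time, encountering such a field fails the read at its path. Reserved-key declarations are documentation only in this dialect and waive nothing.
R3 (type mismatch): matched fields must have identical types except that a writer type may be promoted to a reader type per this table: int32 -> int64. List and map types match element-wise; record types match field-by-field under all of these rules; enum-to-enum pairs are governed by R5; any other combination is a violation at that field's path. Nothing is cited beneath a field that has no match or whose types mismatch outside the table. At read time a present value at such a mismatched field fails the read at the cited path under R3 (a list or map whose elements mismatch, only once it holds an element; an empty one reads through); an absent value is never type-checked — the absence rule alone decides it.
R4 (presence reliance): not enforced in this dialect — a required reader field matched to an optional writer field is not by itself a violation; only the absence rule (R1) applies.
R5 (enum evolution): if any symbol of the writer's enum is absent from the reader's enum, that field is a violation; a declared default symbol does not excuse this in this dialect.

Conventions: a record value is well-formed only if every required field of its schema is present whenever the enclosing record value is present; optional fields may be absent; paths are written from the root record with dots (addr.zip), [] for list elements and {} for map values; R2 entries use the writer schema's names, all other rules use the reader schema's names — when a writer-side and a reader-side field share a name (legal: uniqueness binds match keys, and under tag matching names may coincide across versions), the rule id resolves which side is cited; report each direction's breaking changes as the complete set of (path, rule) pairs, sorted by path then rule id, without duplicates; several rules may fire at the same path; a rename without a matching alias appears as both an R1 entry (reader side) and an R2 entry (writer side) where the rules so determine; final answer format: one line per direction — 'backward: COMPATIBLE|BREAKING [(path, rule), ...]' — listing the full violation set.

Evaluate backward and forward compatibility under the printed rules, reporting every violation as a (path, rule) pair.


the writer's type comes first in each Account pair
backward for Account (reader v2, writer v1):
  writer required, map<string, int32> -> map<string, int32>: reader tags maps from writer tags
  writer optional, float64 -> float64: reader factor maps from writer factor
  writer optional, bool -> float32: reader primary maps from writer primary
  writer optional, float32 -> float64: reader weight maps from writer weight
  writer field kind has no reader counterpart
  breaking: (factor, R1)
  breaking: (kind, R2)
  breaking: (primary, R1)
  breaking: (primary, R3)
  breaking: (weight, R1)
  breaking: (weight, R3)
  => backward: BREAKING (6)
forward for Account (reader v1, writer v2):
  kind: no writer-side match
  writer optional, map<string, int32> -> map<string, int32>: reader tags maps from writer tags
  writer optional, float64 -> float64: reader factor maps from writer factor
  writer optional, float32 -> bool: reader primary maps from writer primary
  writer optional, float64 -> float32: reader weight maps from writer weight
  breaking: (factor, R1)
  breaking: (kind, R1)
  breaking: (primary, R1)
  breaking: (primary, R3)
  breaking: (tags, R1)
  breaking: (weight, R1)
  breaking: (weight, R3)
  => forward: BREAKING (7)

backward: BREAKING [(factor, R1), (kind, R2), (primary, R1), (primary, R3), (weight, R1), (weight, R3)]; forward: BREAKING [(factor, R1), (kind, R1), (primary, R1), (primary, R3), (tags, R1), (weight, R1), (weight, R3)]


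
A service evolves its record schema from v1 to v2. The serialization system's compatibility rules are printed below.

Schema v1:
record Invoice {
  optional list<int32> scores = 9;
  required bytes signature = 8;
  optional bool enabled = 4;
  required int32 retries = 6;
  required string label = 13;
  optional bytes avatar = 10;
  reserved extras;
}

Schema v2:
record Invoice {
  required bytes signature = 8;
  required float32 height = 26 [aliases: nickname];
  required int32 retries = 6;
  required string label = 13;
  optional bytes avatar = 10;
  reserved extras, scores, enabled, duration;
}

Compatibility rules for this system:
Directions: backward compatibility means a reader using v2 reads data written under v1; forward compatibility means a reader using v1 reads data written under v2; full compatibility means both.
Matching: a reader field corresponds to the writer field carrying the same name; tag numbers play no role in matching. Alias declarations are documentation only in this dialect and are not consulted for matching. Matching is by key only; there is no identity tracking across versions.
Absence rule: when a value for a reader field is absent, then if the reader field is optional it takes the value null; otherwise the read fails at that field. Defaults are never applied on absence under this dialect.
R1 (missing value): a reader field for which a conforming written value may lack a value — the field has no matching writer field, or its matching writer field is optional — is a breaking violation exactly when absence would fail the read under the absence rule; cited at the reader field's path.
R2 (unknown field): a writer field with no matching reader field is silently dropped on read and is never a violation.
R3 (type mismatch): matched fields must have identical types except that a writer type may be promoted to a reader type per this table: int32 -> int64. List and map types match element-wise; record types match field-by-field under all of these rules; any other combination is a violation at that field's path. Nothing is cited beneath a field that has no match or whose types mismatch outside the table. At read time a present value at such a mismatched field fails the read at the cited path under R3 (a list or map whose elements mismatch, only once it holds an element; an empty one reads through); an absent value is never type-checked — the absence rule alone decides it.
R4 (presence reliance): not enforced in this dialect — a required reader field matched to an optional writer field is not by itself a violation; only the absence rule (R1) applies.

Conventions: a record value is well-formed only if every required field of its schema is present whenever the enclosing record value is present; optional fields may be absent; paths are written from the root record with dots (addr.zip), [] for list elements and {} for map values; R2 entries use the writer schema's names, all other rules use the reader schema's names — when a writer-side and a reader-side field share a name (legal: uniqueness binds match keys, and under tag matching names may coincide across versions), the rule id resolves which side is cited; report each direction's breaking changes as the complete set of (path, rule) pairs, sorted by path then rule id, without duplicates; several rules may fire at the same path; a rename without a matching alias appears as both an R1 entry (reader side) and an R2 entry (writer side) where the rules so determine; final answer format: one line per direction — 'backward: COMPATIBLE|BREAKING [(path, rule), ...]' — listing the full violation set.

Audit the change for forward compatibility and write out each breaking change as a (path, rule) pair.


each type pair in Invoice: writer, then reader
checking forward for Invoice: reader v1 against writer v2:
  scores: no writer-side match
  signature: bytes -> bytes, writer required; from signature
  enabled: no writer-side match
  retries: int32 -> int32, writer required; from retries
  label: string -> string, writer required; from label
  avatar: bytes -> bytes, writer optional; from avatar
  leftover writer field: height
  => forward: COMPATIBLE
the other Invoice changes do not affect what is asked:
  removed field scores from record Invoice (its key "scores" joins the reserved list) -> no rule fires on it in Invoice's dialect; the asked verdict holds
  added field height to record Invoice: required float32, tag 26 (in v2 it sits immediately before retries) -> its effect on Invoice is confined to the backward direction, not asked
  removed field enabled from record Invoice (its key "enabled" joins the reserved list) -> no rule fires on it in Invoice's dialect; the asked verdict holds

forward: COMPATIBLE []


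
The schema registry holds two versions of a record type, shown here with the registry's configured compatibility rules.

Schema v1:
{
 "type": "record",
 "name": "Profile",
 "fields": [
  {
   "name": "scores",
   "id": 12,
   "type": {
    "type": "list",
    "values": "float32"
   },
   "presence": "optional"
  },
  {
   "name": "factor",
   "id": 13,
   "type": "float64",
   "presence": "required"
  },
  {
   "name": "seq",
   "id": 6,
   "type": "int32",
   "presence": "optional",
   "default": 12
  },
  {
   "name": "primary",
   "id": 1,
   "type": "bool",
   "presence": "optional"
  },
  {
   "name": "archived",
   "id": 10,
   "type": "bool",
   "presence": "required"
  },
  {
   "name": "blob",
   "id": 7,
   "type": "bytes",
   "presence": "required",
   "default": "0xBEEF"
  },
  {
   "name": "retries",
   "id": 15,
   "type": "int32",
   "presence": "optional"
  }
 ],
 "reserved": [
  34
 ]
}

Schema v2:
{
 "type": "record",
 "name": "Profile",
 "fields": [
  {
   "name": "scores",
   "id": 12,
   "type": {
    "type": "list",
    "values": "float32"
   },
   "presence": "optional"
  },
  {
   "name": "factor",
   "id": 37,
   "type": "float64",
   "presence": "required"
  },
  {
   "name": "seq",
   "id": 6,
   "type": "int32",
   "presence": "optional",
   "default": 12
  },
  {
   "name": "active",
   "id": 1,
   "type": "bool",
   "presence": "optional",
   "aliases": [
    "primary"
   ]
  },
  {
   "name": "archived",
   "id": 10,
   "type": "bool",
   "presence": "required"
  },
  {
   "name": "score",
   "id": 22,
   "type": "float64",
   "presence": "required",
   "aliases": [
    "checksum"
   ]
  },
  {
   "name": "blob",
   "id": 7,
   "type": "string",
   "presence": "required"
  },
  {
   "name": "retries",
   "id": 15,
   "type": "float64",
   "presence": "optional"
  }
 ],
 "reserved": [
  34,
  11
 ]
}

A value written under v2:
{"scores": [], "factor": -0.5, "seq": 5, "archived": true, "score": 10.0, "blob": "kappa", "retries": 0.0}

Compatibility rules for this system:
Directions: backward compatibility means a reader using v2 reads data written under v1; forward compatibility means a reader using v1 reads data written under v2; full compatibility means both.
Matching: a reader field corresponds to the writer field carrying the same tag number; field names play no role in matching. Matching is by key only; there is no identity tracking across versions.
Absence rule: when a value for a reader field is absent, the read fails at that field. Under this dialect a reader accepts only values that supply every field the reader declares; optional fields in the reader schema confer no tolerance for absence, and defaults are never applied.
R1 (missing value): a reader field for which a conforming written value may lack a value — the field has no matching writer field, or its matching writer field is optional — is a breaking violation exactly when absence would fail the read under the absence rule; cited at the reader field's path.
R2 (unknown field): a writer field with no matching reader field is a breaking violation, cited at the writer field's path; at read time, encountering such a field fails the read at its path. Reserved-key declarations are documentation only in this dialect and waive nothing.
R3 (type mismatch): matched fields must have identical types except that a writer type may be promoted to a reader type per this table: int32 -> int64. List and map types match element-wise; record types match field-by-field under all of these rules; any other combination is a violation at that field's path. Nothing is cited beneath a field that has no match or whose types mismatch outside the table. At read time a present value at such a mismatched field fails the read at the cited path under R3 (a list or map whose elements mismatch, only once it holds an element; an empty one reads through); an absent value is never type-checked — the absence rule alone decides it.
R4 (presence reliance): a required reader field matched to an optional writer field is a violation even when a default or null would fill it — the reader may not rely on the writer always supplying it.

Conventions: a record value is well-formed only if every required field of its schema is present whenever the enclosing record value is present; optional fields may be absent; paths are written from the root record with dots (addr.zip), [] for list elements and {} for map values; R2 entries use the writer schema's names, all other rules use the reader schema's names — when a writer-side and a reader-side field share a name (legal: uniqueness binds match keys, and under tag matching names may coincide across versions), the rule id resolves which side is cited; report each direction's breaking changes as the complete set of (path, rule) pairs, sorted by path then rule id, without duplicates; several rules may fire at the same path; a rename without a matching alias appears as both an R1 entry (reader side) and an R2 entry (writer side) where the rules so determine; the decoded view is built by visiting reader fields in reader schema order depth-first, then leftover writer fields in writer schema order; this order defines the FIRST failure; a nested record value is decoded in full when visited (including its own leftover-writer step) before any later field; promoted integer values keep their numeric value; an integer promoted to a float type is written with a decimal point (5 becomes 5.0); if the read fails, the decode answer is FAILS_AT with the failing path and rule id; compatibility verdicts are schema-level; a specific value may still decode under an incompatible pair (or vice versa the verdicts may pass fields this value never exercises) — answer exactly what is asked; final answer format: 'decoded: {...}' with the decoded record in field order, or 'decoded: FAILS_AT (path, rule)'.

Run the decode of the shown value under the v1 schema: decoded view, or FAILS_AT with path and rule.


arrows below run writer -> reader for Profile
migrating the Profile value to v1:
  scores := []
  read fails at factor under R1 (no fill)
  => FAILS_AT (factor, R1)
checking off the Profile differences that do not matter here:
  field blob in record Profile: type bytes changed to string (its default is dropped) -> matters for Profile compatibility verdicts, not for this value's decode
  renamed field primary to active in record Profile (alias primary declared on the renamed field) -> matters for Profile compatibility verdicts, not for this value's decode
  field retries in record Profile: type int32 changed to float64 -> matters for Profile compatibility verdicts, not for this value's decode
  added field score to record Profile: required float64, tag 22 (in v2 it sits immediately before blob) -> matters for Profile compatibility verdicts, not for this value's decode

decoded: FAILS_AT (factor, R1)


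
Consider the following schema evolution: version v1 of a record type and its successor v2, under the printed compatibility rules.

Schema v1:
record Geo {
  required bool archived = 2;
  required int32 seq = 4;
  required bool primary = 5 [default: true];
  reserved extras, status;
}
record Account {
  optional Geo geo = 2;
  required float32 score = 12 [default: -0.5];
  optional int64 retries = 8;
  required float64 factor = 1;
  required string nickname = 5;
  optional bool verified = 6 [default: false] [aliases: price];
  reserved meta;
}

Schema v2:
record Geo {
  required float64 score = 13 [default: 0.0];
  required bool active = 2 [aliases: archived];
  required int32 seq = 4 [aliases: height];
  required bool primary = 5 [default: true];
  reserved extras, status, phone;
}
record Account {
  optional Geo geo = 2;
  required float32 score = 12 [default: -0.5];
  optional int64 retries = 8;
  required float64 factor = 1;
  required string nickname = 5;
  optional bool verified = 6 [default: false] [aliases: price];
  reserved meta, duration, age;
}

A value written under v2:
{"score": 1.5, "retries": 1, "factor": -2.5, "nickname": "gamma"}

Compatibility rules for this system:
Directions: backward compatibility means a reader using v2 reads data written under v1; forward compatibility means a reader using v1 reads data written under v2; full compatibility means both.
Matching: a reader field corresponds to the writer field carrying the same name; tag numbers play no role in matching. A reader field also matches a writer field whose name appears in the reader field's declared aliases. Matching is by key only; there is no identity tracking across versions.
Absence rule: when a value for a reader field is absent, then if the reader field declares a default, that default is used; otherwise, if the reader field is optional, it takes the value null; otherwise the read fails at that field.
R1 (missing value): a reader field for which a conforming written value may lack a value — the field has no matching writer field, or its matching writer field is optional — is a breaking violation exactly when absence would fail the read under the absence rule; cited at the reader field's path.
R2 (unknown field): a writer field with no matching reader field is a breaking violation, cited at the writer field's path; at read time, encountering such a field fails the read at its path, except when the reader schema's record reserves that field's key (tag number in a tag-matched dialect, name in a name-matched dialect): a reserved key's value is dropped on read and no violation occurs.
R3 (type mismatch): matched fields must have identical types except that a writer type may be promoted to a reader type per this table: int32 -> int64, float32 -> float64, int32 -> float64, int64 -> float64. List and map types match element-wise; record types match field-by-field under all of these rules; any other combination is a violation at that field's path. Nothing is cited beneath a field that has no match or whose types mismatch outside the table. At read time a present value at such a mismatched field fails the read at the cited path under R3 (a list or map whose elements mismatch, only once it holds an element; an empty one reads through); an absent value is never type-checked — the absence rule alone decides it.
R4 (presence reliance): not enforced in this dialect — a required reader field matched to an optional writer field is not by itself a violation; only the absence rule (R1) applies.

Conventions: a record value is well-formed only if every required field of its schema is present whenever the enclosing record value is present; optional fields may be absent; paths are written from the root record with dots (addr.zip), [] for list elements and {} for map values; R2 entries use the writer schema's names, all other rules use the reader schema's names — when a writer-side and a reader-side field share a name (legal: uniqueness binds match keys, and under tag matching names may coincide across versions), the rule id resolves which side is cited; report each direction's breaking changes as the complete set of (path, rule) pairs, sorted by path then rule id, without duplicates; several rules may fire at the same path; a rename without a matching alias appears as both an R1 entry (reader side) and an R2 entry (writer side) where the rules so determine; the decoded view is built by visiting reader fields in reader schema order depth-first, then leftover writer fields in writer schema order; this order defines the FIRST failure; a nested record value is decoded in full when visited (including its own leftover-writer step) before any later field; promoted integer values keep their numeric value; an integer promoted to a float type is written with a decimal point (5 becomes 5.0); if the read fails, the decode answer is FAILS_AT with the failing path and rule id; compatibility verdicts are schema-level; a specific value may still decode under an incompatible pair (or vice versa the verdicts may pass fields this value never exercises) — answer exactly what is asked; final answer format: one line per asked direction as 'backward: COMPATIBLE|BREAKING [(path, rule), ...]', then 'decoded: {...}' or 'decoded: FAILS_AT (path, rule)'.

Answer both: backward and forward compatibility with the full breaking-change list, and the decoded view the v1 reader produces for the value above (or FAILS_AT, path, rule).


arrows below run writer -> reader for Account
backward for Account (reader v2, writer v1):
  geo: paired with writer geo (Geo -> Geo; writer optional)
  score: paired with writer score (float32 -> float32; writer required)
  retries: paired with writer retries (int64 -> int64; writer optional)
  factor: paired with writer factor (float64 -> float64; writer required)
  nickname: paired with writer nickname (string -> string; writer required)
  verified: paired with writer verified (bool -> bool; writer optional)
  geo.score has no writer counterpart
  geo.active: paired with writer geo.archived (bool -> bool; writer required)
  geo.seq: paired with writer geo.seq (int32 -> int32; writer required)
  geo.primary: paired with writer geo.primary (bool -> bool; writer required)
  nothing fires on Account: backward is COMPATIBLE
forward for Account (reader v1, writer v2):
  geo: paired with writer geo (Geo -> Geo; writer optional)
  score: paired with writer score (float32 -> float32; writer required)
  retries: paired with writer retries (int64 -> int64; writer optional)
  factor: paired with writer factor (float64 -> float64; writer required)
  nickname: paired with writer nickname (string -> string; writer required)
  verified: paired with writer verified (bool -> bool; writer optional)
  geo.archived has no writer counterpart
  geo.seq: paired with writer geo.seq (int32 -> int32; writer required)
  geo.primary: paired with writer geo.primary (bool -> bool; writer required)
  writer field geo.score has no reader counterpart
  writer field geo.active has no reader counterpart
  R2 fires at geo.active
  R1 fires at geo.archived
  R2 fires at geo.score
  => forward verdict for Account: BREAKING, 3 violation(s)
decoding the Account value with the v1 reader:
  geo := null (absent, optional -> null)
  score := 1.5
  retries := 1
  factor := -2.5
  nickname := "gamma"
  verified := false (absent -> default)
  => decoded: {"geo": null, "score": 1.5, "retries": 1, "factor": -2.5, "nickname": "gamma", "verified": false}

backward: COMPATIBLE []; forward: BREAKING [(geo.active, R2), (geo.archived, R1), (geo.score, R2)]; decoded: {"geo": null, "score": 1.5, "retries": 1, "factor": -2.5, "nickname": "gamma", "verified": false}


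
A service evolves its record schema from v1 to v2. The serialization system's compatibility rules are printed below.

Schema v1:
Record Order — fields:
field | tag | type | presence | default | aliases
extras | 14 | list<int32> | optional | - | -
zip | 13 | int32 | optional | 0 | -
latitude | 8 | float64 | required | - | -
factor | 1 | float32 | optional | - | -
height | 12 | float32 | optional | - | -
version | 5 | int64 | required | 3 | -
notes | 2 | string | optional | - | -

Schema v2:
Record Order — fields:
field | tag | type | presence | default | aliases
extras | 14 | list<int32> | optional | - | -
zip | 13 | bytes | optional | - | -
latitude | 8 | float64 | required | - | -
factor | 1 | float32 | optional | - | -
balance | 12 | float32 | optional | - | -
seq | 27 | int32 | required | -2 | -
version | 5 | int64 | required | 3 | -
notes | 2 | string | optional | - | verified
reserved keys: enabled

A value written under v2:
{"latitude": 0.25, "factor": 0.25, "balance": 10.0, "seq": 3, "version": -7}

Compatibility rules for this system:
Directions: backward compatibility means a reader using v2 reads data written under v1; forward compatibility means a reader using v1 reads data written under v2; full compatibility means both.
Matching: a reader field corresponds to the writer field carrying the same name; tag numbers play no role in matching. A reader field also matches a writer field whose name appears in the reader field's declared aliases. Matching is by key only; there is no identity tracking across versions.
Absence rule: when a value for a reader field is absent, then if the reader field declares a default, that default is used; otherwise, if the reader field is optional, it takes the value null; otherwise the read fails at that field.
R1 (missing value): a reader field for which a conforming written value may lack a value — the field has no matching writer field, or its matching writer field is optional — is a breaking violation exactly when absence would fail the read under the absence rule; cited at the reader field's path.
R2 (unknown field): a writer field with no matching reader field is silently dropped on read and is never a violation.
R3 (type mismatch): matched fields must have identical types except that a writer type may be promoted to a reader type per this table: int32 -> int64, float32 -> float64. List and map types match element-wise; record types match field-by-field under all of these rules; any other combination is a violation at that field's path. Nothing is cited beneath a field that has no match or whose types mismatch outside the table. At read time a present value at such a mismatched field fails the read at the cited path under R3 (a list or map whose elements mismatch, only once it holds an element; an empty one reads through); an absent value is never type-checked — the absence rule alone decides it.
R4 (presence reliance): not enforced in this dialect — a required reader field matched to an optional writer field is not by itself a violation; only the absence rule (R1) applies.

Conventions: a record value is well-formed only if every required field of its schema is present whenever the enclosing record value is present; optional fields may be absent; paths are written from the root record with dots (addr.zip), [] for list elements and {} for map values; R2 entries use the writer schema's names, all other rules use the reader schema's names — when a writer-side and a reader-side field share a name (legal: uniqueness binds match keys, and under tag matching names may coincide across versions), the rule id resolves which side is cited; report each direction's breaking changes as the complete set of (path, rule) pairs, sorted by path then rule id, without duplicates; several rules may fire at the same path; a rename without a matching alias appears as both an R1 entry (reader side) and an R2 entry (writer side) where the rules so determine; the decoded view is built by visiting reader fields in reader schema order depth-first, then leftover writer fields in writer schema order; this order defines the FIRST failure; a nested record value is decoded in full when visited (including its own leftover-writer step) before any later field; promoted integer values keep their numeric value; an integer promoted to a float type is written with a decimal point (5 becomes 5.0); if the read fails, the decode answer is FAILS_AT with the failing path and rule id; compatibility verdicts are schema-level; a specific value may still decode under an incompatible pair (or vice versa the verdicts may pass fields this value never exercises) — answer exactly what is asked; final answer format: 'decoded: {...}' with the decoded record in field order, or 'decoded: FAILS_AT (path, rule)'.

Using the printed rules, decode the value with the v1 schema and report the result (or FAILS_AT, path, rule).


in Order below, arrows point writer -> reader
decode (reader v1):
  extras := null (not supplied -> null)
  zip := 0 (no value, default fills)
  latitude := 0.25
  factor := 0.25
  height := null (not supplied -> null)
  version := -7
  notes := null (not supplied -> null)
  writer balance: unmatched, discarded
  writer seq: unmatched, discarded
  => decoded: {"extras": null, "zip": 0, "latitude": 0.25, "factor": 0.25, "height": null, "version": -7, "notes": null}
the other Order changes do not affect what is asked:
  added field seq to record Order: required int32, tag 27, default -2 (in v2 it sits immediately before version) -> inert under this dialect — no rule fires on Order and the result does not move
  field zip in record Order: type int32 changed to bytes (its default is dropped) -> affects the rule determinations only; this particular Order value decodes identically

decoded: {"extras": null, "zip": 0, "latitude": 0.25, "factor": 0.25, "height": null, "version": -7, "notes": null}


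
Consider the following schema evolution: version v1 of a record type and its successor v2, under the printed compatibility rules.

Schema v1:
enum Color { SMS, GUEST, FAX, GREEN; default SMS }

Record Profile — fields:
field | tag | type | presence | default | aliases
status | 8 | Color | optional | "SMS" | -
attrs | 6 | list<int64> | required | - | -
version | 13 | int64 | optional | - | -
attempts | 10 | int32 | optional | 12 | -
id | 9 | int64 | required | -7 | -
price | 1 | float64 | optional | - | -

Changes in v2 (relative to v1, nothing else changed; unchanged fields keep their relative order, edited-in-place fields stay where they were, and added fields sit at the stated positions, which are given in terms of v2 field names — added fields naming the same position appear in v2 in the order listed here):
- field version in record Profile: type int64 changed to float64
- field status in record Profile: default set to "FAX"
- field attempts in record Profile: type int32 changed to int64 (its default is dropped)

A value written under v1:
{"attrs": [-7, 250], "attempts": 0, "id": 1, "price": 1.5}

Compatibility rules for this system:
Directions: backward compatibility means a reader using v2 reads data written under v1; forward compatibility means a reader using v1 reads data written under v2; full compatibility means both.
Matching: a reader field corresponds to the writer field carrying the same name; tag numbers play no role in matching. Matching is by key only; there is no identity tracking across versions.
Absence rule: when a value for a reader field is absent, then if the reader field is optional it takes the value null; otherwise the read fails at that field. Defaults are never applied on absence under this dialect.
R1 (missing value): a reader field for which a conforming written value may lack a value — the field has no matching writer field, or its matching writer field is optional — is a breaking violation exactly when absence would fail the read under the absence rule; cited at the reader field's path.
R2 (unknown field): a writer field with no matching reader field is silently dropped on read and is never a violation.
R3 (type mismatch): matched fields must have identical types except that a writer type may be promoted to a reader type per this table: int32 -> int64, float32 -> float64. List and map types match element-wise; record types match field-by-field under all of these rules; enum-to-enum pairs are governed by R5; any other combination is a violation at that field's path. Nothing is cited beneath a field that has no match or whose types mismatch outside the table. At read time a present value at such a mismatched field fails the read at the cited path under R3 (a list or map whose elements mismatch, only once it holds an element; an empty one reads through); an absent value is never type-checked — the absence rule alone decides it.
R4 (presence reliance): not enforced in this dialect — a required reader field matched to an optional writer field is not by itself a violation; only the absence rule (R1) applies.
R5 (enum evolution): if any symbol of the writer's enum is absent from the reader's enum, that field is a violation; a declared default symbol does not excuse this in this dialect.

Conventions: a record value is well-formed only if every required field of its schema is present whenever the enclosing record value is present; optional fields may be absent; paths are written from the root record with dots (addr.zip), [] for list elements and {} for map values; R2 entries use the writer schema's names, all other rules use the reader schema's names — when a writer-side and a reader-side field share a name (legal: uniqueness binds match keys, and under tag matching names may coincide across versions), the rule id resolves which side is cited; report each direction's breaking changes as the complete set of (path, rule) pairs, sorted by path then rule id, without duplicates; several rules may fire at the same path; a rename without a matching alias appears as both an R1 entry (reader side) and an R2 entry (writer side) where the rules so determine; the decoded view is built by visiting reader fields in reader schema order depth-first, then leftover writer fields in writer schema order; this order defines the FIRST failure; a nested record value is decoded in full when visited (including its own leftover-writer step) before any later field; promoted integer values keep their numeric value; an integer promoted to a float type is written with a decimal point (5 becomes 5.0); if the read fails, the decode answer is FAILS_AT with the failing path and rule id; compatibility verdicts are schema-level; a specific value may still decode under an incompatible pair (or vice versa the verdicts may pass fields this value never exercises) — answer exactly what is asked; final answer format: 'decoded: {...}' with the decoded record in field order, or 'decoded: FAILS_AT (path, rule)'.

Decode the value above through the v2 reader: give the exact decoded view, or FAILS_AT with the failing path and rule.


decoded: {"status": null, "attrs": [-7, 250], "version": null, "attempts": 0, "id": 1, "price": 1.5}

arrows below run writer -> reader for Profile
decode walk for Profile under reader schema v2:
  status := null (absent, optional -> null)
  attrs := [-7, 250]
  version := null (absent, optional -> null)
  attempts := 0 (int32 -> int64)
  id := 1
  price := 1.5
  => decoded: {"status": null, "attrs": [-7, 250], "version": null, "attempts": 0, "id": 1, "price": 1.5}
the rest of the Profile diff is inert for this question:
  field version in record Profile: type int64 changed to float64 -> a verdict-level change on Profile — the shown value reads the same
  field status in record Profile: default set to "FAX" -> triggers nothing under the printed rules; the Profile answer is the same either way
  field attempts in record Profile: type int32 changed to int64 (its default is dropped) -> a verdict-level change on Profile — the shown value reads the same
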